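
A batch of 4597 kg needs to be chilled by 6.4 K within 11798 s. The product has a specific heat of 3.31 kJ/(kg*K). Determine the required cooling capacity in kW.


Q = m * cp * dT / t
Q = 4597 * 3.31 * 6.4 / 11798
Q = 8.254 kW

8.254


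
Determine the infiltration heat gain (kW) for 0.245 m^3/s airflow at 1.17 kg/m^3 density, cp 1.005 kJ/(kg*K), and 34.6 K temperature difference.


Q = V_dot * rho * cp * dT
Q = 0.245 * 1.17 * 1.005 * 34.6
Q = 9.968 kW

9.968


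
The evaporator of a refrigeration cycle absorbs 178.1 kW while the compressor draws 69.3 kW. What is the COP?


COP = Q_evap / W
COP = 178.1 / 69.3
COP = 2.57

2.57


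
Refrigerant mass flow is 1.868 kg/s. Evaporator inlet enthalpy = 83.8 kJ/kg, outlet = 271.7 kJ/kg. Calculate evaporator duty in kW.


dh = 271.7 - 83.8 = 187.9 kJ/kg
Q_evap = m_dot * dh = 1.868 * 187.9
Q_evap = 351.0 kW

351.0


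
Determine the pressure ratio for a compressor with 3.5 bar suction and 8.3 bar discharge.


PR = P_high / P_low
PR = 8.3 / 3.5
PR = 2.371

2.371


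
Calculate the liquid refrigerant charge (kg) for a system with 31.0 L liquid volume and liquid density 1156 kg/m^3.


Charge = V * rho / 1000
Charge = 31.0 * 1156 / 1000
Charge = 35.84 kg

35.84


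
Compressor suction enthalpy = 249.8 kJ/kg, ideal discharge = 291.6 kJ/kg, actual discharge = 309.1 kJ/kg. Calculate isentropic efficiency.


dh_ideal = 291.6 - 249.8 = 41.8 kJ/kg
dh_actual = 309.1 - 249.8 = 59.3 kJ/kg
eta_s = dh_ideal / dh_actual = 41.8 / 59.3
eta_s = 0.7049

0.7049


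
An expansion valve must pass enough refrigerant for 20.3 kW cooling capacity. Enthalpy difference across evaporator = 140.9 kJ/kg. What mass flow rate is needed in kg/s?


m_dot = Q / dh
m_dot = 20.3 / 140.9
m_dot = 0.1441 kg/s

0.1441


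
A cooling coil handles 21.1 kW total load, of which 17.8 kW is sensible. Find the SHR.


SHR = Q_sensible / Q_total
SHR = 17.8 / 21.1
SHR = 0.844

0.844


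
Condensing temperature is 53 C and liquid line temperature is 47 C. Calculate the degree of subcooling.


Subcooling = T_cond - T_liquid
Subcooling = 53 - 47
Subcooling = 6 K

6


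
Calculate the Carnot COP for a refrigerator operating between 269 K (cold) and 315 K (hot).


dT = 315 - 269 = 46 K
COP_carnot = T_cold / dT = 269 / 46
COP_carnot = 5.848

5.848


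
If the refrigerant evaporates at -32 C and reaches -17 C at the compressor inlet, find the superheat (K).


Superheat = T_suction - T_evap
Superheat = -17 - (-32)
Superheat = 15 K

15


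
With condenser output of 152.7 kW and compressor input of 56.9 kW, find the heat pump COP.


COP_hp = Q_cond / W
COP_hp = 152.7 / 56.9
COP_hp = 2.684

2.684


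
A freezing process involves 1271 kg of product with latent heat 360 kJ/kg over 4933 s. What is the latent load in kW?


Q_lat = m * h_fg / t
Q_lat = 1271 * 360 / 4933
Q_lat = 92.75 kW

92.75


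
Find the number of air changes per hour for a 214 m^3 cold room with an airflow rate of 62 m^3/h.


ACH = flow / volume
ACH = 62 / 214
ACH = 0.29

0.29


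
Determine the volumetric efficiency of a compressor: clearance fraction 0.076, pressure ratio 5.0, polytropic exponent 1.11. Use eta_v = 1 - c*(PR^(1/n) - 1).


PR^(1/n) = 5.0^(1/1.11) = 4.26287607
eta_v = 1 - 0.076 * (4.26287607 - 1)
eta_v = 0.752

0.752


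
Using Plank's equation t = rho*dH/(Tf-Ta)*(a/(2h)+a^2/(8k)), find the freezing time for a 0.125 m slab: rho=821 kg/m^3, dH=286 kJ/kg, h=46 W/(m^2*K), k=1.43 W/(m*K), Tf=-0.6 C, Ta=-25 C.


dT = -0.6 - (-25) = 24.4 K
term1 = a/(2h) = 0.125/(2*46) = 0.001358695652
term2 = a^2/(8k) = 0.125^2/(8*1.43) = 0.001365821678
t = rho*dH*1000/dT * (term1 + term2)
t = 821*286*1000/24.4 * (0.001358695652 + 0.001365821678)
t = 26219 s

26219


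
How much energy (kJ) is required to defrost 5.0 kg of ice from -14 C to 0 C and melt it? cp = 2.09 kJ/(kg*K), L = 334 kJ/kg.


Sensible heat = cp * dT = 2.09 * 14 = 29.26 kJ/kg
Total per kg = 29.26 + 334 = 363.26 kJ/kg
Q = m * total = 5.0 * 363.26
Q = 1816.3 kJ

1816.3


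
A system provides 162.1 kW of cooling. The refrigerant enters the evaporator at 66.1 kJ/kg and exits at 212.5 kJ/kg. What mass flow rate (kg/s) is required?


dh = 212.5 - 66.1 = 146.4 kJ/kg
m_dot = Q / dh = 162.1 / 146.4 = 1.1072 kg/s

1.1072


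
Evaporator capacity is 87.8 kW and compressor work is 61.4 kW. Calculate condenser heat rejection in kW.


Q_cond = Q_evap + W
Q_cond = 87.8 + 61.4
Q_cond = 149.2 kW

149.2


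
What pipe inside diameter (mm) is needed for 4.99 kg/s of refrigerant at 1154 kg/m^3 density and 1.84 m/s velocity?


A = m_dot / (rho * v) = 4.99 / (1154 * 1.84) = 0.002350048979 m^2
d = sqrt(4*A/pi) * 1000
d = 54.7 mm

54.7


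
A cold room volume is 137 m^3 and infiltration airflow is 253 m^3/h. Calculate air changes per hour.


ACH = flow / volume
ACH = 253 / 137
ACH = 1.847

1.847


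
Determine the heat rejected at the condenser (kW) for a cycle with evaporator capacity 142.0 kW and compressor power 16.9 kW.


Q_cond = Q_evap + W
Q_cond = 142.0 + 16.9
Q_cond = 158.9 kW

158.9


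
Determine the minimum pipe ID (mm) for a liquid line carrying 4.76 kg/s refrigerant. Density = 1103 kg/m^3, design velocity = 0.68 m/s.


A = m_dot / (rho * v) = 4.76 / (1103 * 0.68) = 0.006346328196 m^2
d = sqrt(4*A/pi) * 1000
d = 89.9 mm

89.9


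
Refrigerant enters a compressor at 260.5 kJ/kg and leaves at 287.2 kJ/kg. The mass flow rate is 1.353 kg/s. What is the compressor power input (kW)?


dh = 287.2 - 260.5 = 26.7 kJ/kg
W = m_dot * dh = 1.353 * 26.7 = 36.13 kW

36.13


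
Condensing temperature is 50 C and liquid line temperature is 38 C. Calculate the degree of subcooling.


Subcooling = T_cond - T_liquid
Subcooling = 50 - 38
Subcooling = 12 K

12


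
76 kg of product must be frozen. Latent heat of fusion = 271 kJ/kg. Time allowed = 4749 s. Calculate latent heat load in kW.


Q_lat = m * h_fg / t
Q_lat = 76 * 271 / 4749
Q_lat = 4.34 kW

4.34


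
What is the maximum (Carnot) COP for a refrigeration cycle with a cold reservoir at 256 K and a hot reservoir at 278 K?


dT = 278 - 256 = 22 K
COP_carnot = T_cold / dT = 256 / 22
COP_carnot = 11.636

11.636


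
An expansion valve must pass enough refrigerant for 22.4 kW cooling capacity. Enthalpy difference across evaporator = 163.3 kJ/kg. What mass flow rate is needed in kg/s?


m_dot = Q / dh
m_dot = 22.4 / 163.3
m_dot = 0.1372 kg/s

0.1372


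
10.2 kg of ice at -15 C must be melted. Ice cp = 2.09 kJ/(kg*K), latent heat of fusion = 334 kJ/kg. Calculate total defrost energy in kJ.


Sensible heat = cp * dT = 2.09 * 15 = 31.35 kJ/kg
Total per kg = 31.35 + 334 = 365.35 kJ/kg
Q = m * total = 10.2 * 365.35
Q = 3726.6 kJ

3726.6


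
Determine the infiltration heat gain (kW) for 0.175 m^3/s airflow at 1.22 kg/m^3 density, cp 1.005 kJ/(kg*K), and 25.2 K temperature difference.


Q = V_dot * rho * cp * dT
Q = 0.175 * 1.22 * 1.005 * 25.2
Q = 5.407 kW

5.407


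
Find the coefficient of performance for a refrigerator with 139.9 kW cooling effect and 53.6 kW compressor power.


COP = Q_evap / W
COP = 139.9 / 53.6
COP = 2.61

2.61


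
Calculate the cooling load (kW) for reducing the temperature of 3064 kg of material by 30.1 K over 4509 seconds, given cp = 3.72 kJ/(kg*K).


Q = m * cp * dT / t
Q = 3064 * 3.72 * 30.1 / 4509
Q = 76.088 kW

76.088


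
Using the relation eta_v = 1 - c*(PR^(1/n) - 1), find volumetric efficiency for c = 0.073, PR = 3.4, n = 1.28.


PR^(1/n) = 3.4^(1/1.28) = 2.6014645
eta_v = 1 - 0.073 * (2.6014645 - 1)
eta_v = 0.8831

0.8831


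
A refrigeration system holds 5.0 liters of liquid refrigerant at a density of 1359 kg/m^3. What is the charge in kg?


Charge = V * rho / 1000
Charge = 5.0 * 1359 / 1000
Charge = 6.8 kg

6.8


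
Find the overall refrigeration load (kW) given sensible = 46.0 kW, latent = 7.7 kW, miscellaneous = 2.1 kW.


Q_total = Q_s + Q_l + Q_misc
Q_total = 46.0 + 7.7 + 2.1
Q_total = 55.8 kW

55.8


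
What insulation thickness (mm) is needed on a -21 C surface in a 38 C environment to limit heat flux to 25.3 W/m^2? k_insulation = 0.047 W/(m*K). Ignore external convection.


dT = 38 - (-21) = 59 K
thickness = k * dT / q_max * 1000
thickness = 0.047 * 59 / 25.3 * 1000
thickness = 109.6 mm

109.6


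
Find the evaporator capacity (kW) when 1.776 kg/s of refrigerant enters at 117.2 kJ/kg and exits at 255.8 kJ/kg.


dh = 255.8 - 117.2 = 138.6 kJ/kg
Q_evap = m_dot * dh = 1.776 * 138.6
Q_evap = 246.15 kW

246.15


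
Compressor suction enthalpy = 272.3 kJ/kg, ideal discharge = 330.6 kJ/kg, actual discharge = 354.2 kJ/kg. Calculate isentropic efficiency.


dh_ideal = 330.6 - 272.3 = 58.3 kJ/kg
dh_actual = 354.2 - 272.3 = 81.9 kJ/kg
eta_s = dh_ideal / dh_actual = 58.3 / 81.9
eta_s = 0.7118

0.7118


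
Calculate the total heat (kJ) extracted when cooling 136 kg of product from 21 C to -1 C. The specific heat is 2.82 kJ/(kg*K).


dT = 21 - (-1) = 22 K
Q = m * cp * dT = 136 * 2.82 * 22
Q = 8437 kJ

8437


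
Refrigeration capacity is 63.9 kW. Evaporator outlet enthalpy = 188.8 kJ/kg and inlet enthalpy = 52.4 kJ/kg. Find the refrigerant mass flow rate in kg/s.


dh = 188.8 - 52.4 = 136.4 kJ/kg
m_dot = Q / dh = 63.9 / 136.4 = 0.4685 kg/s

0.4685


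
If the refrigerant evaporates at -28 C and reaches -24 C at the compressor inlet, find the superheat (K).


Superheat = T_suction - T_evap
Superheat = -24 - (-28)
Superheat = 4 K

4


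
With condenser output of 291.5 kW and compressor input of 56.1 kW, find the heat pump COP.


COP_hp = Q_cond / W
COP_hp = 291.5 / 56.1
COP_hp = 5.196

5.196


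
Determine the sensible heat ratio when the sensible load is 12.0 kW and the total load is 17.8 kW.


SHR = Q_sensible / Q_total
SHR = 12.0 / 17.8
SHR = 0.674

0.674


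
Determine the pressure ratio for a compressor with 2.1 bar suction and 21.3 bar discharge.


PR = P_high / P_low
PR = 21.3 / 2.1
PR = 10.143

10.143


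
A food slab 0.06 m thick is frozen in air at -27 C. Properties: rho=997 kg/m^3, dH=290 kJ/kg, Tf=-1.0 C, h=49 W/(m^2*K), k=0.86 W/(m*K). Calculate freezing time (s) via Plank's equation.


dT = -1.0 - (-27) = 26.0 K
term1 = a/(2h) = 0.06/(2*49) = 0.000612244898
term2 = a^2/(8k) = 0.06^2/(8*0.86) = 0.000523255814
t = rho*dH*1000/dT * (term1 + term2)
t = 997*290*1000/26.0 * (0.000612244898 + 0.000523255814)
t = 12627 s

12627


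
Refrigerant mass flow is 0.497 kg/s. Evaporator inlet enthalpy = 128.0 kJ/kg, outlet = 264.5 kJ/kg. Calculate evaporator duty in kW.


dh = 264.5 - 128.0 = 136.5 kJ/kg
Q_evap = m_dot * dh = 0.497 * 136.5
Q_evap = 67.84 kW

67.84


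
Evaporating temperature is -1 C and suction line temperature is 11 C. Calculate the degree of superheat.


Superheat = T_suction - T_evap
Superheat = 11 - (-1)
Superheat = 12 K

12


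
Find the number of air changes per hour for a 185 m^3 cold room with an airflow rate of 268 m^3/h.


ACH = flow / volume
ACH = 268 / 185
ACH = 1.449

1.449


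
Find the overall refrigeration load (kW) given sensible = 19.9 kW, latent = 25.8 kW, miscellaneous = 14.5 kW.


Q_total = Q_s + Q_l + Q_misc
Q_total = 19.9 + 25.8 + 14.5
Q_total = 60.2 kW

60.2


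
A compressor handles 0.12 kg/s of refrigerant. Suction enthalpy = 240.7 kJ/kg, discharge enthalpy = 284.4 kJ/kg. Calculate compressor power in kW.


dh = 284.4 - 240.7 = 43.7 kJ/kg
W = m_dot * dh = 0.12 * 43.7 = 5.24 kW

5.24


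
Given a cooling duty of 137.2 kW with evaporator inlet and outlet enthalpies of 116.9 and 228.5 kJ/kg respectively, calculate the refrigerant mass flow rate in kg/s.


dh = 228.5 - 116.9 = 111.6 kJ/kg
m_dot = Q / dh = 137.2 / 111.6 = 1.2294 kg/s

1.2294


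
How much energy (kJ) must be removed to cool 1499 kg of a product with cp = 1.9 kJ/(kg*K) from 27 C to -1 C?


dT = 27 - (-1) = 28 K
Q = m * cp * dT = 1499 * 1.9 * 28
Q = 79747 kJ

79747


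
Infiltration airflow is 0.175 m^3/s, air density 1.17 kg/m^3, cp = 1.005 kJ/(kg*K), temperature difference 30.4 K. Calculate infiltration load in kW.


Q = V_dot * rho * cp * dT
Q = 0.175 * 1.17 * 1.005 * 30.4
Q = 6.256 kW

6.256


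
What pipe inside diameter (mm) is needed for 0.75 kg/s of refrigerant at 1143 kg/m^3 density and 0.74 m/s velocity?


A = m_dot / (rho * v) = 0.75 / (1143 * 0.74) = 0.0008867134851 m^2
d = sqrt(4*A/pi) * 1000
d = 33.6 mm

33.6


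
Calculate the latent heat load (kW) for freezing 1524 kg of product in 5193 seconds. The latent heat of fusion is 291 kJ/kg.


Q_lat = m * h_fg / t
Q_lat = 1524 * 291 / 5193
Q_lat = 85.4 kW

85.4


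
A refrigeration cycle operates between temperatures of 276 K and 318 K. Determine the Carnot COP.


dT = 318 - 276 = 42 K
COP_carnot = T_cold / dT = 276 / 42
COP_carnot = 6.571

6.571


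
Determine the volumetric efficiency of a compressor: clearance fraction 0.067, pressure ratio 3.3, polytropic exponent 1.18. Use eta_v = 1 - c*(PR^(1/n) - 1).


PR^(1/n) = 3.3^(1/1.18) = 2.75054398
eta_v = 1 - 0.067 * (2.75054398 - 1)
eta_v = 0.8827

0.8827


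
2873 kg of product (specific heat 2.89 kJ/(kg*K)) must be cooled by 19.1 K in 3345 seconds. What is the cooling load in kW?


Q = m * cp * dT / t
Q = 2873 * 2.89 * 19.1 / 3345
Q = 47.41 kW

47.41


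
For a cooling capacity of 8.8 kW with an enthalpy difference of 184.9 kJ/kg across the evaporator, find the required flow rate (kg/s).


m_dot = Q / dh
m_dot = 8.8 / 184.9
m_dot = 0.0476 kg/s

0.0476


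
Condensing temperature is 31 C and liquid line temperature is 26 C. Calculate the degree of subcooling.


Subcooling = T_cond - T_liquid
Subcooling = 31 - 26
Subcooling = 5 K

5


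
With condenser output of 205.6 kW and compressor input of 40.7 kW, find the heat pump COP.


COP_hp = Q_cond / W
COP_hp = 205.6 / 40.7
COP_hp = 5.052

5.052


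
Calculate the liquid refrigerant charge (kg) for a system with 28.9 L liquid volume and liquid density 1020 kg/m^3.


Charge = V * rho / 1000
Charge = 28.9 * 1020 / 1000
Charge = 29.48 kg

29.48


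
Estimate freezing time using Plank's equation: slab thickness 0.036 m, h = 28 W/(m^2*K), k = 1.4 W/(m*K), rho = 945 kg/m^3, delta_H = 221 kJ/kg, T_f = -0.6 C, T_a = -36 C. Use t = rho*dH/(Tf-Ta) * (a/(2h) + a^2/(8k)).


dT = -0.6 - (-36) = 35.4 K
term1 = a/(2h) = 0.036/(2*28) = 0.0006428571429
term2 = a^2/(8k) = 0.036^2/(8*1.4) = 0.0001157142857
t = rho*dH*1000/dT * (term1 + term2)
t = 945*221*1000/35.4 * (0.0006428571429 + 0.0001157142857)
t = 4475 s

4475


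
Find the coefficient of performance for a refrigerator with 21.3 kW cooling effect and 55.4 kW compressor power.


COP = Q_evap / W
COP = 21.3 / 55.4
COP = 0.384

0.384


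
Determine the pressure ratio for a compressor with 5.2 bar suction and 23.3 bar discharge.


PR = P_high / P_low
PR = 23.3 / 5.2
PR = 4.481

4.481


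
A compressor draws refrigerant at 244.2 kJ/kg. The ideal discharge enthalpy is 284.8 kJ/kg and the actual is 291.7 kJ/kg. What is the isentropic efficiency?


dh_ideal = 284.8 - 244.2 = 40.6 kJ/kg
dh_actual = 291.7 - 244.2 = 47.5 kJ/kg
eta_s = dh_ideal / dh_actual = 40.6 / 47.5
eta_s = 0.8547

0.8547


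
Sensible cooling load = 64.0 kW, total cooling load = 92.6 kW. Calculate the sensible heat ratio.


SHR = Q_sensible / Q_total
SHR = 64.0 / 92.6
SHR = 0.691

0.691


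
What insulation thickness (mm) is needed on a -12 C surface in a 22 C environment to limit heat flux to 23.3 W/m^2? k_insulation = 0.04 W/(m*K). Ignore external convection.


dT = 22 - (-12) = 34 K
thickness = k * dT / q_max * 1000
thickness = 0.04 * 34 / 23.3 * 1000
thickness = 58.4 mm

58.4


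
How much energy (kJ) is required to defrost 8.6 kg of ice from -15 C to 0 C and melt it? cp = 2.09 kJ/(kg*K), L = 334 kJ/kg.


Sensible heat = cp * dT = 2.09 * 15 = 31.35 kJ/kg
Total per kg = 31.35 + 334 = 365.35 kJ/kg
Q = m * total = 8.6 * 365.35
Q = 3142.0 kJ

3142.0


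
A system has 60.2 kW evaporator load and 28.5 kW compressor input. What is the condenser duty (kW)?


Q_cond = Q_evap + W
Q_cond = 60.2 + 28.5
Q_cond = 88.7 kW

88.7


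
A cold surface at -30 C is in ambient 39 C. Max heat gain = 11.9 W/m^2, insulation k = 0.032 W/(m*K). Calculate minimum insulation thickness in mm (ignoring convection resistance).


dT = 39 - (-30) = 69 K
thickness = k * dT / q_max * 1000
thickness = 0.032 * 69 / 11.9 * 1000
thickness = 185.5 mm

185.5


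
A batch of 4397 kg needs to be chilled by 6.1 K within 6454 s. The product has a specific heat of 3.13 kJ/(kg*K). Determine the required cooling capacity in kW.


Q = m * cp * dT / t
Q = 4397 * 3.13 * 6.1 / 6454
Q = 13.008 kW

13.008


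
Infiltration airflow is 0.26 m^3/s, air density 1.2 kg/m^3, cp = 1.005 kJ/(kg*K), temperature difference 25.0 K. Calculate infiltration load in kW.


Q = V_dot * rho * cp * dT
Q = 0.26 * 1.2 * 1.005 * 25.0
Q = 7.839 kW

7.839


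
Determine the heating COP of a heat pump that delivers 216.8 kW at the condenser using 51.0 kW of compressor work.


COP_hp = Q_cond / W
COP_hp = 216.8 / 51.0
COP_hp = 4.251

4.251


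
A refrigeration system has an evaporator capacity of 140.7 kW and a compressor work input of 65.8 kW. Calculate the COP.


COP = Q_evap / W
COP = 140.7 / 65.8
COP = 2.138

2.138


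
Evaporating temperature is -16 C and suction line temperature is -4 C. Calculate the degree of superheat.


Superheat = T_suction - T_evap
Superheat = -4 - (-16)
Superheat = 12 K

12


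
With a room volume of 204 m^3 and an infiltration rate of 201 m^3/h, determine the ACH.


ACH = flow / volume
ACH = 201 / 204
ACH = 0.985

0.985


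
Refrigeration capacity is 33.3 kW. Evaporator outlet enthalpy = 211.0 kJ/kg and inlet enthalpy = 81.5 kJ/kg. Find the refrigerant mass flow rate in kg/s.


dh = 211.0 - 81.5 = 129.5 kJ/kg
m_dot = Q / dh = 33.3 / 129.5 = 0.2571 kg/s

0.2571


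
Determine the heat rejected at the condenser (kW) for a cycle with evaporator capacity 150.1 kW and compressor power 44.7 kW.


Q_cond = Q_evap + W
Q_cond = 150.1 + 44.7
Q_cond = 194.8 kW

194.8


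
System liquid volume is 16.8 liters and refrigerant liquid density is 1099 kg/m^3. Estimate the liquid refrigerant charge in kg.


Charge = V * rho / 1000
Charge = 16.8 * 1099 / 1000
Charge = 18.46 kg

18.46


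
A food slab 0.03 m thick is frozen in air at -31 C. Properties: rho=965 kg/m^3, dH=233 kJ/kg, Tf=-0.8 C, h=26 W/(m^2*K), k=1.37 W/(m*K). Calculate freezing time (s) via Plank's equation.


dT = -0.8 - (-31) = 30.2 K
term1 = a/(2h) = 0.03/(2*26) = 0.0005769230769
term2 = a^2/(8k) = 0.03^2/(8*1.37) = 0.00008211678832
t = rho*dH*1000/dT * (term1 + term2)
t = 965*233*1000/30.2 * (0.0005769230769 + 0.00008211678832)
t = 4907 s

4907


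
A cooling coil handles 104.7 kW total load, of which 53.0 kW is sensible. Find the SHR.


SHR = Q_sensible / Q_total
SHR = 53.0 / 104.7
SHR = 0.506

0.506


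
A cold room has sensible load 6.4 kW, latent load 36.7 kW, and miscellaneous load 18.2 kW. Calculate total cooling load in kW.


Q_total = Q_s + Q_l + Q_misc
Q_total = 6.4 + 36.7 + 18.2
Q_total = 61.3 kW

61.3


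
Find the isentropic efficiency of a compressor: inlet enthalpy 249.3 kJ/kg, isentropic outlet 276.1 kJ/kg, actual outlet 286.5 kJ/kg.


dh_ideal = 276.1 - 249.3 = 26.8 kJ/kg
dh_actual = 286.5 - 249.3 = 37.2 kJ/kg
eta_s = dh_ideal / dh_actual = 26.8 / 37.2
eta_s = 0.7204

0.7204


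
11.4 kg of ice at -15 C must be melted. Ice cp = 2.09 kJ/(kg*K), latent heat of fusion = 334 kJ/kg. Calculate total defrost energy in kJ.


Sensible heat = cp * dT = 2.09 * 15 = 31.35 kJ/kg
Total per kg = 31.35 + 334 = 365.35 kJ/kg
Q = m * total = 11.4 * 365.35
Q = 4165.0 kJ

4165.0


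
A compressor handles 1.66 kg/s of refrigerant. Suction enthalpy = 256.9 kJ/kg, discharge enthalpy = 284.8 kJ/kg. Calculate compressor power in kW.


dh = 284.8 - 256.9 = 27.9 kJ/kg
W = m_dot * dh = 1.66 * 27.9 = 46.31 kW

46.31


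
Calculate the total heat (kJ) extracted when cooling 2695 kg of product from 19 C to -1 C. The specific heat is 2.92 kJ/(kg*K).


dT = 19 - (-1) = 20 K
Q = m * cp * dT = 2695 * 2.92 * 20
Q = 157388 kJ

157388


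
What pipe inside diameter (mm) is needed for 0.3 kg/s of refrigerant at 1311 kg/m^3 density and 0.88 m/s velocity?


A = m_dot / (rho * v) = 0.3 / (1311 * 0.88) = 0.0002600374454 m^2
d = sqrt(4*A/pi) * 1000
d = 18.2 mm

18.2


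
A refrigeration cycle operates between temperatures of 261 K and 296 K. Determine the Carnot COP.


dT = 296 - 261 = 35 K
COP_carnot = T_cold / dT = 261 / 35
COP_carnot = 7.457

7.457


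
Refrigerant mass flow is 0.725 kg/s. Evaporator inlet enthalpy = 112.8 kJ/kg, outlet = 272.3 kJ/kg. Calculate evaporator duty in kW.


dh = 272.3 - 112.8 = 159.5 kJ/kg
Q_evap = m_dot * dh = 0.725 * 159.5
Q_evap = 115.64 kW

115.64


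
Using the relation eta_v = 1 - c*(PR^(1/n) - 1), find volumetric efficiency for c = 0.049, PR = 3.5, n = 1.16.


PR^(1/n) = 3.5^(1/1.16) = 2.94458555
eta_v = 1 - 0.049 * (2.94458555 - 1)
eta_v = 0.9047

0.9047


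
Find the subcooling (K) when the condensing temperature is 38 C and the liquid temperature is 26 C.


Subcooling = T_cond - T_liquid
Subcooling = 38 - 26
Subcooling = 12 K

12


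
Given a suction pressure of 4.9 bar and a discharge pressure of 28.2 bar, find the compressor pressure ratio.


PR = P_high / P_low
PR = 28.2 / 4.9
PR = 5.755

5.755


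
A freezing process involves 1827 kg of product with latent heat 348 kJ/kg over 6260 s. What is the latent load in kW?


Q_lat = m * h_fg / t
Q_lat = 1827 * 348 / 6260
Q_lat = 101.56 kW

101.56


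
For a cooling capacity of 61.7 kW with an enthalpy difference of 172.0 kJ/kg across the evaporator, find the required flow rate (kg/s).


m_dot = Q / dh
m_dot = 61.7 / 172.0
m_dot = 0.3587 kg/s

0.3587


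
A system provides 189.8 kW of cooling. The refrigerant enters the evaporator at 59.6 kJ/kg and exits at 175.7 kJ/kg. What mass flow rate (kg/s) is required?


dh = 175.7 - 59.6 = 116.1 kJ/kg
m_dot = Q / dh = 189.8 / 116.1 = 1.6348 kg/s

1.6348


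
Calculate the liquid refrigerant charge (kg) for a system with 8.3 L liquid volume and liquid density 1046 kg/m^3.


Charge = V * rho / 1000
Charge = 8.3 * 1046 / 1000
Charge = 8.68 kg

8.68


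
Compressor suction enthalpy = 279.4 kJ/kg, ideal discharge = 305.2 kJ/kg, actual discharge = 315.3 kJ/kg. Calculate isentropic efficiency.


dh_ideal = 305.2 - 279.4 = 25.8 kJ/kg
dh_actual = 315.3 - 279.4 = 35.9 kJ/kg
eta_s = dh_ideal / dh_actual = 25.8 / 35.9
eta_s = 0.7187

0.7187


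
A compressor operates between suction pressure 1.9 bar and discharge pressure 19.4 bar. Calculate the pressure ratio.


PR = P_high / P_low
PR = 19.4 / 1.9
PR = 10.211

10.211


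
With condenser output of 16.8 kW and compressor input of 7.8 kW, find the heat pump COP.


COP_hp = Q_cond / W
COP_hp = 16.8 / 7.8
COP_hp = 2.154

2.154


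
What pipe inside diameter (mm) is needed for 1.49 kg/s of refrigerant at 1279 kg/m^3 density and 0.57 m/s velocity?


A = m_dot / (rho * v) = 1.49 / (1279 * 0.57) = 0.00204381164 m^2
d = sqrt(4*A/pi) * 1000
d = 51.0 mm

51.0


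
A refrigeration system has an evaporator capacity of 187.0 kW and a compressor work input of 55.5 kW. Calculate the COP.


COP = Q_evap / W
COP = 187.0 / 55.5
COP = 3.369

3.369


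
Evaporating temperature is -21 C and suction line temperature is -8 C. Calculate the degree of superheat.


Superheat = T_suction - T_evap
Superheat = -8 - (-21)
Superheat = 13 K

13


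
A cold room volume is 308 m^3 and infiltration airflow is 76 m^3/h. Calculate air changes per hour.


ACH = flow / volume
ACH = 76 / 308
ACH = 0.247

0.247


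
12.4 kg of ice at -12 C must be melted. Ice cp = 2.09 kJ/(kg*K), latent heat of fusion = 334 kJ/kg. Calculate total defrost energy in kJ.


Sensible heat = cp * dT = 2.09 * 12 = 25.08 kJ/kg
Total per kg = 25.08 + 334 = 359.08 kJ/kg
Q = m * total = 12.4 * 359.08
Q = 4452.6 kJ

4452.6


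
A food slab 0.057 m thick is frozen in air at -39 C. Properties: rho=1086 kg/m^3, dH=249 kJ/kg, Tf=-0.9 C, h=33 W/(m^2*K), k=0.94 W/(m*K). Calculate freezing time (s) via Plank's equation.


dT = -0.9 - (-39) = 38.1 K
term1 = a/(2h) = 0.057/(2*33) = 0.0008636363636
term2 = a^2/(8k) = 0.057^2/(8*0.94) = 0.0004320478723
t = rho*dH*1000/dT * (term1 + term2)
t = 1086*249*1000/38.1 * (0.0008636363636 + 0.0004320478723)
t = 9196 s

9196


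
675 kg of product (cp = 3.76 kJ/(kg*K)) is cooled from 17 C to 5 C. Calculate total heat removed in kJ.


dT = 17 - (5) = 12 K
Q = m * cp * dT = 675 * 3.76 * 12
Q = 30456 kJ

30456


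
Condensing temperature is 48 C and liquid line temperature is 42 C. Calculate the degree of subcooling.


Subcooling = T_cond - T_liquid
Subcooling = 48 - 42
Subcooling = 6 K

6


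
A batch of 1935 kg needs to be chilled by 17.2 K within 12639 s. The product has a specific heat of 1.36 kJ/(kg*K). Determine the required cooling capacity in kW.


Q = m * cp * dT / t
Q = 1935 * 1.36 * 17.2 / 12639
Q = 3.581 kW

3.581


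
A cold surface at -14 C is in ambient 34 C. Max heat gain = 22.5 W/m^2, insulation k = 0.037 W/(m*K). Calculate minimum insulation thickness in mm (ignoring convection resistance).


dT = 34 - (-14) = 48 K
thickness = k * dT / q_max * 1000
thickness = 0.037 * 48 / 22.5 * 1000
thickness = 78.9 mm

78.9


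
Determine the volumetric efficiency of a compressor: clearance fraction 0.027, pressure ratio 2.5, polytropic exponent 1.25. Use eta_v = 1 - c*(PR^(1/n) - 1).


PR^(1/n) = 2.5^(1/1.25) = 2.08138302
eta_v = 1 - 0.027 * (2.08138302 - 1)
eta_v = 0.9708

0.9708


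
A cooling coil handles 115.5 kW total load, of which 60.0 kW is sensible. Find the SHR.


SHR = Q_sensible / Q_total
SHR = 60.0 / 115.5
SHR = 0.519

0.519


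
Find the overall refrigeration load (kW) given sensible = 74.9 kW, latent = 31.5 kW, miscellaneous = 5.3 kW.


Q_total = Q_s + Q_l + Q_misc
Q_total = 74.9 + 31.5 + 5.3
Q_total = 111.7 kW

111.7


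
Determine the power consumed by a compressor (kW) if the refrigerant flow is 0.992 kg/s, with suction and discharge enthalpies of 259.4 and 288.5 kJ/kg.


dh = 288.5 - 259.4 = 29.1 kJ/kg
W = m_dot * dh = 0.992 * 29.1 = 28.87 kW

28.87


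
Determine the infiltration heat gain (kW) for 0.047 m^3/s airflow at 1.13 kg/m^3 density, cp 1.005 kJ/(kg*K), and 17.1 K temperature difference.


Q = V_dot * rho * cp * dT
Q = 0.047 * 1.13 * 1.005 * 17.1
Q = 0.913 kW

0.913


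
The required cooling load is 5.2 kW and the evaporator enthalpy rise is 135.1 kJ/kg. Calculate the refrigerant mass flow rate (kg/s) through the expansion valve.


m_dot = Q / dh
m_dot = 5.2 / 135.1
m_dot = 0.0385 kg/s

0.0385


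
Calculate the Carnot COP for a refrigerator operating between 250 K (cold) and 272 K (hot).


dT = 272 - 250 = 22 K
COP_carnot = T_cold / dT = 250 / 22
COP_carnot = 11.364

11.364


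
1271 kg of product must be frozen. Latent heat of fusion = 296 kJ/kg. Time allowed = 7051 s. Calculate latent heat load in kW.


Q_lat = m * h_fg / t
Q_lat = 1271 * 296 / 7051
Q_lat = 53.36 kW

53.36


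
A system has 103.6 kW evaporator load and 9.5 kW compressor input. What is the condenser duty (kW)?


Q_cond = Q_evap + W
Q_cond = 103.6 + 9.5
Q_cond = 113.1 kW

113.1


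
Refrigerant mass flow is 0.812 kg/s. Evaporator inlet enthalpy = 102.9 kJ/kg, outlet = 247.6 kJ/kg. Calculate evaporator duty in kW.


dh = 247.6 - 102.9 = 144.7 kJ/kg
Q_evap = m_dot * dh = 0.812 * 144.7
Q_evap = 117.5 kW

117.5


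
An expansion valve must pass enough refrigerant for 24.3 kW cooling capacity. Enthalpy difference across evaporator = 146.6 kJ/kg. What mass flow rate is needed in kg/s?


m_dot = Q / dh
m_dot = 24.3 / 146.6
m_dot = 0.1658 kg/s

0.1658


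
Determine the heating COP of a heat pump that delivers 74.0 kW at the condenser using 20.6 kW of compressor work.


COP_hp = Q_cond / W
COP_hp = 74.0 / 20.6
COP_hp = 3.592

3.592


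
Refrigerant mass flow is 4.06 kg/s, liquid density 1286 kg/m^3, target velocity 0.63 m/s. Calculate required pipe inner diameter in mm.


A = m_dot / (rho * v) = 4.06 / (1286 * 0.63) = 0.005011232072 m^2
d = sqrt(4*A/pi) * 1000
d = 79.9 mm

79.9


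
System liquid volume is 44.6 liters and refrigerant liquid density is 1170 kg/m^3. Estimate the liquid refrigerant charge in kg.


Charge = V * rho / 1000
Charge = 44.6 * 1170 / 1000
Charge = 52.18 kg

52.18


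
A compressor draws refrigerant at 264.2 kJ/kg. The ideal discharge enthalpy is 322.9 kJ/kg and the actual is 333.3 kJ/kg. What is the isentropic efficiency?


dh_ideal = 322.9 - 264.2 = 58.7 kJ/kg
dh_actual = 333.3 - 264.2 = 69.1 kJ/kg
eta_s = dh_ideal / dh_actual = 58.7 / 69.1
eta_s = 0.8495

0.8495


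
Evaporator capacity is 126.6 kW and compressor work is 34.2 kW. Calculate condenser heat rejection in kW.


Q_cond = Q_evap + W
Q_cond = 126.6 + 34.2
Q_cond = 160.8 kW

160.8


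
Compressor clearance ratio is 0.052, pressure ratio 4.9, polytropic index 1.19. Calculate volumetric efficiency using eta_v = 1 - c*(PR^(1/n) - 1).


PR^(1/n) = 4.9^(1/1.19) = 3.80186513
eta_v = 1 - 0.052 * (3.80186513 - 1)
eta_v = 0.8543

0.8543


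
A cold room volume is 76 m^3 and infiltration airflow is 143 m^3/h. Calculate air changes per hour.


ACH = flow / volume
ACH = 143 / 76
ACH = 1.882

1.882


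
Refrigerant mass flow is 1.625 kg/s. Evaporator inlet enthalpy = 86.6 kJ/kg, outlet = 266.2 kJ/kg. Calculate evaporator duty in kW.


dh = 266.2 - 86.6 = 179.6 kJ/kg
Q_evap = m_dot * dh = 1.625 * 179.6
Q_evap = 291.85 kW

291.85


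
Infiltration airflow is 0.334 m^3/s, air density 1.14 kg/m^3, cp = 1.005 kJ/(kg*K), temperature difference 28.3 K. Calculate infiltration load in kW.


Q = V_dot * rho * cp * dT
Q = 0.334 * 1.14 * 1.005 * 28.3
Q = 10.829 kW

10.829


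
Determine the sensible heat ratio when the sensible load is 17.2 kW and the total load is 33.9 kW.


SHR = Q_sensible / Q_total
SHR = 17.2 / 33.9
SHR = 0.507

0.507


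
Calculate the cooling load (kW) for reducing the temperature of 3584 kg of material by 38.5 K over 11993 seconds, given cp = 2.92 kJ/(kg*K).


Q = m * cp * dT / t
Q = 3584 * 2.92 * 38.5 / 11993
Q = 33.596 kW

33.596


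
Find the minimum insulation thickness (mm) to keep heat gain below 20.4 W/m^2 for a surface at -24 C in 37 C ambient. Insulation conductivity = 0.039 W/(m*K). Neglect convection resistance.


dT = 37 - (-24) = 61 K
thickness = k * dT / q_max * 1000
thickness = 0.039 * 61 / 20.4 * 1000
thickness = 116.6 mm

116.6


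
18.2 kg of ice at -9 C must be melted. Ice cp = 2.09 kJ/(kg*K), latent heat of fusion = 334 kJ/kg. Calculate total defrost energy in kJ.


Sensible heat = cp * dT = 2.09 * 9 = 18.81 kJ/kg
Total per kg = 18.81 + 334 = 352.81 kJ/kg
Q = m * total = 18.2 * 352.81
Q = 6421.1 kJ

6421.1


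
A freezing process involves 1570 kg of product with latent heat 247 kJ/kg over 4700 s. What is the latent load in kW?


Q_lat = m * h_fg / t
Q_lat = 1570 * 247 / 4700
Q_lat = 82.51 kW

82.51


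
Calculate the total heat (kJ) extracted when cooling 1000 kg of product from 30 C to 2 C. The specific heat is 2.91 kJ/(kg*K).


dT = 30 - (2) = 28 K
Q = m * cp * dT = 1000 * 2.91 * 28
Q = 81480 kJ

81480


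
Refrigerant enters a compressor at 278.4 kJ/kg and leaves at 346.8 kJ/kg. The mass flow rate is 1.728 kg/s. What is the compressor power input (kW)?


dh = 346.8 - 278.4 = 68.4 kJ/kg
W = m_dot * dh = 1.728 * 68.4 = 118.2 kW

118.2


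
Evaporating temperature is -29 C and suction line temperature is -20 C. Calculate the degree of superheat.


Superheat = T_suction - T_evap
Superheat = -20 - (-29)
Superheat = 9 K

9


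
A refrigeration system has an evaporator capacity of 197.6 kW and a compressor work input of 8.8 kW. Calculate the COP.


COP = Q_evap / W
COP = 197.6 / 8.8
COP = 22.455

22.455


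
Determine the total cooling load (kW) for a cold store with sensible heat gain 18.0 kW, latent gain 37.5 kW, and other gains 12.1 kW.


Q_total = Q_s + Q_l + Q_misc
Q_total = 18.0 + 37.5 + 12.1
Q_total = 67.6 kW

67.6


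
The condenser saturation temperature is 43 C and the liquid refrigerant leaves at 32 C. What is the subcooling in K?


Subcooling = T_cond - T_liquid
Subcooling = 43 - 32
Subcooling = 11 K

11


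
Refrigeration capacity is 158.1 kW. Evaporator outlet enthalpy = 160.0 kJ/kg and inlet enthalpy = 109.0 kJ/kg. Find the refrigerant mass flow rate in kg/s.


dh = 160.0 - 109.0 = 51.0 kJ/kg
m_dot = Q / dh = 158.1 / 51.0 = 3.1 kg/s

3.1


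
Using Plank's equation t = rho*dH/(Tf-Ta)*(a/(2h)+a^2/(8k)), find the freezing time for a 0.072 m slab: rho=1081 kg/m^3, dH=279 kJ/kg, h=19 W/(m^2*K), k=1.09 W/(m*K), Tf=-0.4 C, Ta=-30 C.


dT = -0.4 - (-30) = 29.6 K
term1 = a/(2h) = 0.072/(2*19) = 0.001894736842
term2 = a^2/(8k) = 0.072^2/(8*1.09) = 0.0005944954128
t = rho*dH*1000/dT * (term1 + term2)
t = 1081*279*1000/29.6 * (0.001894736842 + 0.0005944954128)
t = 25363 s

25363


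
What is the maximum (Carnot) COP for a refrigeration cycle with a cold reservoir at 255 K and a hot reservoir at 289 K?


dT = 289 - 255 = 34 K
COP_carnot = T_cold / dT = 255 / 34
COP_carnot = 7.5

7.5


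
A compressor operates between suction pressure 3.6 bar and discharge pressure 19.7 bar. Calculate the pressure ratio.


PR = P_high / P_low
PR = 19.7 / 3.6
PR = 5.472

5.472


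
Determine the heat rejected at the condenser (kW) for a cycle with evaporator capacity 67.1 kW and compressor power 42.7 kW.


Q_cond = Q_evap + W
Q_cond = 67.1 + 42.7
Q_cond = 109.8 kW

109.8


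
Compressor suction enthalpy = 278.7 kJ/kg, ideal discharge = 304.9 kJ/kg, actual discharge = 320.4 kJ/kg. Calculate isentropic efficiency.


dh_ideal = 304.9 - 278.7 = 26.2 kJ/kg
dh_actual = 320.4 - 278.7 = 41.7 kJ/kg
eta_s = dh_ideal / dh_actual = 26.2 / 41.7
eta_s = 0.6283

0.6283


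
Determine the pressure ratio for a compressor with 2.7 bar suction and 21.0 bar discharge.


PR = P_high / P_low
PR = 21.0 / 2.7
PR = 7.778

7.778


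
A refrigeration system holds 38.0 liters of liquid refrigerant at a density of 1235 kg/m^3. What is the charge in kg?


Charge = V * rho / 1000
Charge = 38.0 * 1235 / 1000
Charge = 46.93 kg

46.93


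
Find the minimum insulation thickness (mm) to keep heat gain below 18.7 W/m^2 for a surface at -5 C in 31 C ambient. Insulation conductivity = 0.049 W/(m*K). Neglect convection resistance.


dT = 31 - (-5) = 36 K
thickness = k * dT / q_max * 1000
thickness = 0.049 * 36 / 18.7 * 1000
thickness = 94.3 mm

94.3


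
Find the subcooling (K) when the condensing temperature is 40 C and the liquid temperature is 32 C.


Subcooling = T_cond - T_liquid
Subcooling = 40 - 32
Subcooling = 8 K

8


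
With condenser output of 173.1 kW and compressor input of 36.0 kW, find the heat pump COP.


COP_hp = Q_cond / W
COP_hp = 173.1 / 36.0
COP_hp = 4.808

4.808


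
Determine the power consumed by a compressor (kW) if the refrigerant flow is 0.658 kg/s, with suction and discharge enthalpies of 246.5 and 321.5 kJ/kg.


dh = 321.5 - 246.5 = 75.0 kJ/kg
W = m_dot * dh = 0.658 * 75.0 = 49.35 kW

49.35


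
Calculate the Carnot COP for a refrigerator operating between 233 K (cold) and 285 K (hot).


dT = 285 - 233 = 52 K
COP_carnot = T_cold / dT = 233 / 52
COP_carnot = 4.481

4.481


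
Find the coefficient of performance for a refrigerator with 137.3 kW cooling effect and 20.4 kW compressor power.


COP = Q_evap / W
COP = 137.3 / 20.4
COP = 6.73

6.73


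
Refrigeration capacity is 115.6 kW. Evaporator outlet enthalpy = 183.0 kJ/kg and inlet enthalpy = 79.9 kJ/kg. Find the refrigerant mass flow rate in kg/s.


dh = 183.0 - 79.9 = 103.1 kJ/kg
m_dot = Q / dh = 115.6 / 103.1 = 1.1212 kg/s

1.1212


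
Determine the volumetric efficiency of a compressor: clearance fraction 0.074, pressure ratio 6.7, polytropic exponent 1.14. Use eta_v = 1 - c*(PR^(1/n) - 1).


PR^(1/n) = 6.7^(1/1.14) = 5.30428707
eta_v = 1 - 0.074 * (5.30428707 - 1)
eta_v = 0.6815

0.6815


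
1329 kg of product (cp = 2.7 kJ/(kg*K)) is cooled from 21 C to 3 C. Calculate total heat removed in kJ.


dT = 21 - (3) = 18 K
Q = m * cp * dT = 1329 * 2.7 * 18
Q = 64589 kJ

64589


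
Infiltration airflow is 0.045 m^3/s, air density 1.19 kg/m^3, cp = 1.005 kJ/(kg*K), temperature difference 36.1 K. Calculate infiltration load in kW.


Q = V_dot * rho * cp * dT
Q = 0.045 * 1.19 * 1.005 * 36.1
Q = 1.943 kW

1.943


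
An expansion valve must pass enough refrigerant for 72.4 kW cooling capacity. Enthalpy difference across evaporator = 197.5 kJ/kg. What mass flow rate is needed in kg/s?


m_dot = Q / dh
m_dot = 72.4 / 197.5
m_dot = 0.3666 kg/s

0.3666


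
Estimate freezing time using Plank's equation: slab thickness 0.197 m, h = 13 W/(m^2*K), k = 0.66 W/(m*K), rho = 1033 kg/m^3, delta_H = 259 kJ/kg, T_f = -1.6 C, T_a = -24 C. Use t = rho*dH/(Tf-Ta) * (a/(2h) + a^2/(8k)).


dT = -1.6 - (-24) = 22.4 K
term1 = a/(2h) = 0.197/(2*13) = 0.007576923077
term2 = a^2/(8k) = 0.197^2/(8*0.66) = 0.007350189394
t = rho*dH*1000/dT * (term1 + term2)
t = 1033*259*1000/22.4 * (0.007576923077 + 0.007350189394)
t = 178290 s

178290


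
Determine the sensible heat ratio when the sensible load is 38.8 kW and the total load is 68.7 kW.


SHR = Q_sensible / Q_total
SHR = 38.8 / 68.7
SHR = 0.565

0.565


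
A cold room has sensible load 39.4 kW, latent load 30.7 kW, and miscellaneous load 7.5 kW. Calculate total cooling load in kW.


Q_total = Q_s + Q_l + Q_misc
Q_total = 39.4 + 30.7 + 7.5
Q_total = 77.6 kW

77.6


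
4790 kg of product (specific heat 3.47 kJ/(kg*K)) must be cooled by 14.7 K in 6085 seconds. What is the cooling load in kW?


Q = m * cp * dT / t
Q = 4790 * 3.47 * 14.7 / 6085
Q = 40.153 kW

40.153


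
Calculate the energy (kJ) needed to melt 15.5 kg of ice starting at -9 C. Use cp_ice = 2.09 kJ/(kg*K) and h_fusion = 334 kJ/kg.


Sensible heat = cp * dT = 2.09 * 9 = 18.81 kJ/kg
Total per kg = 18.81 + 334 = 352.81 kJ/kg
Q = m * total = 15.5 * 352.81
Q = 5468.6 kJ

5468.6


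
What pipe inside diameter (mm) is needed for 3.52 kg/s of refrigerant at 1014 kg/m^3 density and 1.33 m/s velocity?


A = m_dot / (rho * v) = 3.52 / (1014 * 1.33) = 0.002610075485 m^2
d = sqrt(4*A/pi) * 1000
d = 57.6 mm

57.6


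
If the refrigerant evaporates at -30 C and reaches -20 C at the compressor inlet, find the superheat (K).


Superheat = T_suction - T_evap
Superheat = -20 - (-30)
Superheat = 10 K

10


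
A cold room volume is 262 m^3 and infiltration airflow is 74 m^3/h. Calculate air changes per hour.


ACH = flow / volume
ACH = 74 / 262
ACH = 0.282

0.282


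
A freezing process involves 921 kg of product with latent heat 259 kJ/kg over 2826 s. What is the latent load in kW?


Q_lat = m * h_fg / t
Q_lat = 921 * 259 / 2826
Q_lat = 84.41 kW

84.41


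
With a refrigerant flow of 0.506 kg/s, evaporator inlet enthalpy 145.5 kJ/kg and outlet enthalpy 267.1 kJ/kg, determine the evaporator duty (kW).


dh = 267.1 - 145.5 = 121.6 kJ/kg
Q_evap = m_dot * dh = 0.506 * 121.6
Q_evap = 61.53 kW

61.53


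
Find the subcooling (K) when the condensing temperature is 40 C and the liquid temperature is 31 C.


Subcooling = T_cond - T_liquid
Subcooling = 40 - 31
Subcooling = 9 K

9


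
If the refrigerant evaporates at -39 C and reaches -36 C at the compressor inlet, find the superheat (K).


Superheat = T_suction - T_evap
Superheat = -36 - (-39)
Superheat = 3 K

3


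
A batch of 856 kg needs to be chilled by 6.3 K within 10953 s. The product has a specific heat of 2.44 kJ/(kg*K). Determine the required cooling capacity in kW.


Q = m * cp * dT / t
Q = 856 * 2.44 * 6.3 / 10953
Q = 1.201 kW

1.201
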